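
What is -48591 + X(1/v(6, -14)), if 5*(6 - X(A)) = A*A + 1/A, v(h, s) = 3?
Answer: -2186353/45 ≈ -48586.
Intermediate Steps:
X(A) = 6 - 1/(5*A) - A**2/5 (X(A) = 6 - (A*A + 1/A)/5 = 6 - (A**2 + 1/A)/5 = 6 - (1/A + A**2)/5 = 6 + (-1/(5*A) - A**2/5) = 6 - 1/(5*A) - A**2/5)
-48591 + X(1/v(6, -14)) = -48591 + (-1 - (1/3)**3 + 30/3)/(5*(1/3)) = -48591 + (-1 - (1/3)**3 + 30*(1/3))/(5*(1/3)) = -48591 + (1/5)*3*(-1 - 1*1/27 + 10) = -48591 + (1/5)*3*(-1 - 1/27 + 10) = -48591 + (1/5)*3*(242/27) = -48591 + 242/45 = -2186353/45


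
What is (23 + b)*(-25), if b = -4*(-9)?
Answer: -1475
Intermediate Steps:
b = 36
(23 + b)*(-25) = (23 + 36)*(-25) = 59*(-25) = -1475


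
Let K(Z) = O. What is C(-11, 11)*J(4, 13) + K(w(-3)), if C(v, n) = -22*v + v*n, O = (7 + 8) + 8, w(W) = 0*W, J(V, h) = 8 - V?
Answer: 507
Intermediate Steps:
w(W) = 0
O = 23 (O = 15 + 8 = 23)
K(Z) = 23
C(v, n) = -22*v + n*v
C(-11, 11)*J(4, 13) + K(w(-3)) = (-11*(-22 + 11))*(8 - 1*4) + 23 = (-11*(-11))*(8 - 4) + 23 = 121*4 + 23 = 484 + 23 = 507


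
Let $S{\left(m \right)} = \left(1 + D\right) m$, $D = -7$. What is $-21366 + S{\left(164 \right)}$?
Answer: $-22350$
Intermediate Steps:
$S{\left(m \right)} = - 6 m$ ($S{\left(m \right)} = \left(1 - 7\right) m = - 6 m$)
$-21366 + S{\left(164 \right)} = -21366 - 984 = -22350$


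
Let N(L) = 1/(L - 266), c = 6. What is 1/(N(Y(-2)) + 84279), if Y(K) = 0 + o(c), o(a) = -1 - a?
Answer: 273/23008166 ≈ 1.1865e-5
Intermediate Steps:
Y(K) = -7 (Y(K) = 0 + (-1 - 1*6) = 0 + (-1 - 6) = 0 - 7 = -7)
N(L) = 1/(-266 + L)
1/(N(Y(-2)) + 84279) = 1/(1/(-266 - 7) + 84279) = 1/(1/(-273) + 84279) = 1/(-1/273 + 84279) = 1/(23008166/273) = 273/23008166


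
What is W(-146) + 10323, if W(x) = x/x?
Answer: 10324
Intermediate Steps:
W(x) = 1
W(-146) + 10323 = 1 + 10323 = 10324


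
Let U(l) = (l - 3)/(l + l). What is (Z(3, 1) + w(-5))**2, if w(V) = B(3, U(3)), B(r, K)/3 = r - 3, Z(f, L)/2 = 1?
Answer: 4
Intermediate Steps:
Z(f, L) = 2 (Z(f, L) = 2*1 = 2)
U(l) = (-3 + l)/(2*l) (U(l) = (-3 + l)/((2*l)) = (-3 + l)*(1/(2*l)) = (-3 + l)/(2*l))
B(r, K) = -9 + 3*r (B(r, K) = 3*(r - 3) = 3*(-3 + r) = -9 + 3*r)
w(V) = 0 (w(V) = -9 + 3*3 = -9 + 9 = 0)
(Z(3, 1) + w(-5))**2 = (2 + 0)**2 = 2**2 = 4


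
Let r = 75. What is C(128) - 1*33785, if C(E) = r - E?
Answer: -33838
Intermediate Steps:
C(E) = 75 - E
C(128) - 1*33785 = (75 - 1*128) - 1*33785 = (75 - 128) - 33785 = -53 - 33785 = -33838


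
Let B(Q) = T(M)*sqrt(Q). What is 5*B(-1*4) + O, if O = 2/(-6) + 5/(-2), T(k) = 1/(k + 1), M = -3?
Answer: -17/6 - 5*I ≈ -2.8333 - 5.0*I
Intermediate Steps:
T(k) = 1/(1 + k)
B(Q) = -sqrt(Q)/2 (B(Q) = sqrt(Q)/(1 - 3) = sqrt(Q)/(-2) = -sqrt(Q)/2)
O = -17/6 (O = 2*(-1/6) + 5*(-1/2) = -1/3 - 5/2 = -17/6 ≈ -2.8333)
5*B(-1*4) + O = 5*(-2*I/2) - 17/6 = 5*(-I) - 17/6 = -5*I - 17/6 = -17/6 - 5*I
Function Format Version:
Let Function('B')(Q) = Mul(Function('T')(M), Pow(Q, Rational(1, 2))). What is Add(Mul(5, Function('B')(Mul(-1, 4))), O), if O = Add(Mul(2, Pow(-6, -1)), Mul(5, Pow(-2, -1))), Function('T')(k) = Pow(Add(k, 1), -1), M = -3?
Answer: Add(Rational(-17, 6), Mul(-5, I)) ≈ Add(-2.8333, Mul(-5.0000, I))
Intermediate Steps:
Function('T')(k) = Pow(Add(1, k), -1)
Function('B')(Q) = Mul(Rational(-1, 2), Pow(Q, Rational(1, 2))) (Function('B')(Q) = Mul(Pow(Add(1, -3), -1), Pow(Q, Rational(1, 2))) = Mul(Pow(-2, -1), Pow(Q, Rational(1, 2))) = Mul(Rational(-1, 2), Pow(Q, Rational(1, 2))))
O = Rational(-17, 6) (O = Add(Mul(2, Rational(-1, 6)), Mul(5, Rational(-1, 2))) = Add(Rational(-1, 3), Rational(-5, 2)) = Rational(-17, 6) ≈ -2.8333)
Add(Mul(5, Function('B')(Mul(-1, 4))), O) = Add(Mul(5, Mul(Rational(-1, 2), Pow(Mul(-1, 4), Rational(1, 2)))), Rational(-17, 6)) = Add(Mul(5, Mul(Rational(-1, 2), Pow(-4, Rational(1, 2)))), Rational(-17, 6)) = Add(Mul(5, Mul(Rational(-1, 2), Mul(2, I))), Rational(-17, 6)) = Add(Mul(5, Mul(-1, I)), Rational(-17, 6)) = Add(Mul(-5, I), Rational(-17, 6)) = Add(Rational(-17, 6), Mul(-5, I))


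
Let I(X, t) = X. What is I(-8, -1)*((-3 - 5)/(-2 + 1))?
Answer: -64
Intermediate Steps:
I(-8, -1)*((-3 - 5)/(-2 + 1)) = -8*(-3 - 5)/(-2 + 1) = -(-64)/(-1) = -(-64)*(-1) = -8*8 = -64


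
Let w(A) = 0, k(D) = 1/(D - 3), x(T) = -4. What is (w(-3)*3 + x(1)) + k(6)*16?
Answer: 4/3 ≈ 1.3333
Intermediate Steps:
k(D) = 1/(-3 + D)
(w(-3)*3 + x(1)) + k(6)*16 = (0*3 - 4) + 16/(-3 + 6) = (0 - 4) + 16/3 = -4 + (1/3)*16 = -4 + 16/3 = 4/3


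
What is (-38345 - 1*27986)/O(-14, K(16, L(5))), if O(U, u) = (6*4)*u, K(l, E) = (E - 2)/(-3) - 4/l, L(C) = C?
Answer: 66331/30 ≈ 2211.0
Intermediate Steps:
K(l, E) = ⅔ - 4/l - E/3 (K(l, E) = (-2 + E)*(-⅓) - 4/l = (⅔ - E/3) - 4/l = ⅔ - 4/l - E/3)
O(U, u) = 24*u
(-38345 - 1*27986)/O(-14, K(16, L(5))) = (-38345 - 1*27986)/((24*(⅔ - 4/16 - ⅓*5))) = (-38345 - 27986)/((24*(⅔ - 4*1/16 - 5/3))) = -66331*1/(24*(⅔ - ¼ - 5/3)) = -66331/(24*(-5/4)) = -66331/(-30) = -66331*(-1/30) = 66331/30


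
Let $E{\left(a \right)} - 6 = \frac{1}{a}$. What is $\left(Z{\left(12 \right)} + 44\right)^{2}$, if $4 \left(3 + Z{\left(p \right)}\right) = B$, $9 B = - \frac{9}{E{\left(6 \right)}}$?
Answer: $\frac{9186961}{5476} \approx 1677.7$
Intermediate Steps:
$E{\left(a \right)} = 6 + \frac{1}{a}$
$B = - \frac{6}{37}$ ($B = \frac{\left(-9\right) \frac{1}{6 + \frac{1}{6}}}{9} = \frac{\left(-9\right) \frac{1}{\frac{37}{6}}}{9} = \frac{\left(-9\right) \frac{6}{37}}{9} = \frac{1}{9} \left(- \frac{54}{37}\right) = - \frac{6}{37} \approx -0.16216$)
$Z{\left(p \right)} = - \frac{225}{74}$ ($Z{\left(p \right)} = -3 + \frac{1}{4} \left(- \frac{6}{37}\right) = -3 - \frac{3}{74} = - \frac{225}{74}$)
$\left(Z{\left(12 \right)} + 44\right)^{2} = \left(- \frac{225}{74} + 44\right)^{2} = \left(\frac{3031}{74}\right)^{2} = \frac{9186961}{5476}$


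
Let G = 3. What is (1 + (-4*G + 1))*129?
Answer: -1290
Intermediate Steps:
(1 + (-4*G + 1))*129 = (1 + (-4*3 + 1))*129 = (1 + (-12 + 1))*129 = (1 - 11)*129 = -10*129 = -1290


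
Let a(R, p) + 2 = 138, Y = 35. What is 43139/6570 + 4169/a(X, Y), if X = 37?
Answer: 16628617/446760 ≈ 37.220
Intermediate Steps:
a(R, p) = 136 (a(R, p) = -2 + 138 = 136)
43139/6570 + 4169/a(X, Y) = 43139/6570 + 4169/136 = 16628617/446760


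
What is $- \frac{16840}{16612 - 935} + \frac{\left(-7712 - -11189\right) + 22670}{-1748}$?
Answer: $- \frac{439342839}{27403396} \approx -16.032$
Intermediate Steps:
$- \frac{16840}{16612 - 935} + \frac{\left(-7712 - -11189\right) + 22670}{-1748} = - \frac{16840}{16612 - 935} + \left(\left(-7712 + 11189\right) + 22670\right) \left(- \frac{1}{1748}\right) = - \frac{16840}{15677} + \left(3477 + 22670\right) \left(- \frac{1}{1748}\right) = \left(-16840\right) \frac{1}{15677} + 26147 \left(- \frac{1}{1748}\right) = - \frac{16840}{15677} - \frac{26147}{1748} = - \frac{439342839}{27403396}$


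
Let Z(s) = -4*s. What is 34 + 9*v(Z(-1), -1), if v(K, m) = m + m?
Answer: 16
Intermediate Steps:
v(K, m) = 2*m
34 + 9*v(Z(-1), -1) = 34 + 9*(2*(-1)) = 34 + 9*(-2) = 34 - 18 = 16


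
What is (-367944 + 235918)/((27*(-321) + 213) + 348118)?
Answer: -66013/169832 ≈ -0.38870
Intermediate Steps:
(-367944 + 235918)/((27*(-321) + 213) + 348118) = -132026/((-8667 + 213) + 348118) = -132026/(-8454 + 348118) = -132026/339664 = -132026*1/339664 = -66013/169832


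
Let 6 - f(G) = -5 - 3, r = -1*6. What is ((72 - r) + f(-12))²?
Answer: 8464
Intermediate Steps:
r = -6
f(G) = 14 (f(G) = 6 - (-5 - 3) = 6 - 1*(-8) = 6 + 8 = 14)
((72 - r) + f(-12))² = ((72 - 1*(-6)) + 14)² = ((72 + 6) + 14)² = (78 + 14)² = 92² = 8464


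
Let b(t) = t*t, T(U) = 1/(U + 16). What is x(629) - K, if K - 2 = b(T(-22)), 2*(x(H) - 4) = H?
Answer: 11393/36 ≈ 316.47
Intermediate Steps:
x(H) = 4 + H/2
T(U) = 1/(16 + U)
b(t) = t²
K = 73/36 (K = 2 + (1/(16 - 22))² = 2 + (1/(-6))² = 2 + (-⅙)² = 2 + 1/36 = 73/36 ≈ 2.0278)
x(629) - K = (4 + (½)*629) - 1*73/36 = (4 + 629/2) - 73/36 = 637/2 - 73/36 = 11393/36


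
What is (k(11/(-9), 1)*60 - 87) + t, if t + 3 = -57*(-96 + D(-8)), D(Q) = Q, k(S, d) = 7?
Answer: 6258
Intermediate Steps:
t = 5925 (t = -3 - 57*(-96 - 8) = -3 - 57*(-104) = -3 + 5928 = 5925)
(k(11/(-9), 1)*60 - 87) + t = (7*60 - 87) + 5925 = (420 - 87) + 5925 = 333 + 5925 = 6258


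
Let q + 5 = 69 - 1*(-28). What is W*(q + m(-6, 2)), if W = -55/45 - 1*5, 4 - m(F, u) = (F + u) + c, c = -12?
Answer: -6272/9 ≈ -696.89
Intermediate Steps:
m(F, u) = 16 - F - u (m(F, u) = 4 - ((F + u) - 12) = 4 - (-12 + F + u) = 4 + (12 - F - u) = 16 - F - u)
W = -56/9 (W = -55*1/45 - 5 = -11/9 - 5 = -56/9 ≈ -6.2222)
q = 92 (q = -5 + (69 - 1*(-28)) = -5 + (69 + 28) = -5 + 97 = 92)
W*(q + m(-6, 2)) = -56*(92 + (16 - 1*(-6) - 1*2))/9 = -56*(92 + (16 + 6 - 2))/9 = -56*(92 + 20)/9 = -56/9*112 = -6272/9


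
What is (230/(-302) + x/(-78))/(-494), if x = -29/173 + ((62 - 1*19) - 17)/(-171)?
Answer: 263931503/172123715556 ≈ 0.0015334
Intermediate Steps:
x = -9457/29583 (x = -29*1/173 + ((62 - 19) - 17)*(-1/171) = -29/173 + (43 - 17)*(-1/171) = -29/173 + 26*(-1/171) = -29/173 - 26/171 = -9457/29583 ≈ -0.31968)
(230/(-302) + x/(-78))/(-494) = (230/(-302) - 9457/29583/(-78))/(-494) = (230*(-1/302) - 9457/29583*(-1/78))*(-1/494) = (-115/151 + 9457/2307474)*(-1/494) = -263931503/348428574*(-1/494) = 263931503/172123715556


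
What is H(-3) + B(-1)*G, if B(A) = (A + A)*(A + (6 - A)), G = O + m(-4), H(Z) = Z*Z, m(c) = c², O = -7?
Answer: -99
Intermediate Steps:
H(Z) = Z²
G = 9 (G = -7 + (-4)² = -7 + 16 = 9)
B(A) = 12*A (B(A) = (2*A)*6 = 12*A)
H(-3) + B(-1)*G = (-3)² + (12*(-1))*9 = 9 - 12*9 = 9 - 108 = -99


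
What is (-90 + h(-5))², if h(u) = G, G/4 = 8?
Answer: 3364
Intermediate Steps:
G = 32 (G = 4*8 = 32)
h(u) = 32
(-90 + h(-5))² = (-90 + 32)² = (-58)² = 3364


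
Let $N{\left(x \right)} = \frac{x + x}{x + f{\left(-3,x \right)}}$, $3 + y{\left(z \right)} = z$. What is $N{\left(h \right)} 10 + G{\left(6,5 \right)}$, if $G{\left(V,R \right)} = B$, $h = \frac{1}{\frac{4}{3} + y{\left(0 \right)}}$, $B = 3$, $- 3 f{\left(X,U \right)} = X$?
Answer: $-27$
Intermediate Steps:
$f{\left(X,U \right)} = - \frac{X}{3}$
$y{\left(z \right)} = -3 + z$
$h = - \frac{3}{5}$ ($h = \frac{1}{\frac{4}{3} + \left(-3 + 0\right)} = \frac{1}{4 \cdot \frac{1}{3} - 3} = \frac{1}{\frac{4}{3} - 3} = \frac{1}{- \frac{5}{3}} = - \frac{3}{5} \approx -0.6$)
$N{\left(x \right)} = \frac{2 x}{1 + x}$ ($N{\left(x \right)} = \frac{x + x}{x - -1} = \frac{2 x}{x + 1} = \frac{2 x}{1 + x}$)
$G{\left(V,R \right)} = 3$
$N{\left(h \right)} 10 + G{\left(6,5 \right)} = 2 \left(- \frac{3}{5}\right) \frac{1}{1 - \frac{3}{5}} \cdot 10 + 3 = 2 \left(- \frac{3}{5}\right) \frac{1}{\frac{2}{5}} \cdot 10 + 3 = 2 \left(- \frac{3}{5}\right) \frac{5}{2} \cdot 10 + 3 = \left(-3\right) 10 + 3 = -30 + 3 = -27$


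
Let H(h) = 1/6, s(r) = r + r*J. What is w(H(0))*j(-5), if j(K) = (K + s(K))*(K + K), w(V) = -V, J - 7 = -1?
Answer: -200/3 ≈ -66.667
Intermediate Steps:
J = 6 (J = 7 - 1 = 6)
s(r) = 7*r (s(r) = r + r*6 = r + 6*r = 7*r)
H(h) = ⅙
j(K) = 16*K² (j(K) = (K + 7*K)*(K + K) = (8*K)*(2*K) = 16*K²)
w(H(0))*j(-5) = (-1*⅙)*(16*(-5)²) = -8*25/3 = -⅙*400 = -200/3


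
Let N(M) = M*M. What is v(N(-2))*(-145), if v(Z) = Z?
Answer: -580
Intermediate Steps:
N(M) = M²
v(N(-2))*(-145) = (-2)²*(-145) = 4*(-145) = -580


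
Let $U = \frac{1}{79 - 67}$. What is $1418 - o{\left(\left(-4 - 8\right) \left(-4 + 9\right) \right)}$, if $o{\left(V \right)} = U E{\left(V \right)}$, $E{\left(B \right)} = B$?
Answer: $1423$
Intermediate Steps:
$U = \frac{1}{12} \approx 0.083333$
$o{\left(V \right)} = \frac{V}{12}$
$1418 - o{\left(\left(-4 - 8\right) \left(-4 + 9\right) \right)} = 1418 - \frac{\left(-4 - 8\right) \left(-4 + 9\right)}{12} = 1418 - \frac{\left(-4 - 8\right) 5}{12} = 1418 - \frac{\left(-12\right) 5}{12} = 1418 - \frac{1}{12} \left(-60\right) = 1418 - -5 = 1418 + 5 = 1423$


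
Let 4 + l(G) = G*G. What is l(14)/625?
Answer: 192/625 ≈ 0.30720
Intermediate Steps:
l(G) = -4 + G**2 (l(G) = -4 + G*G = -4 + G**2)
l(14)/625 = (-4 + 14**2)/625 = (-4 + 196)*(1/625) = 192*(1/625) = 192/625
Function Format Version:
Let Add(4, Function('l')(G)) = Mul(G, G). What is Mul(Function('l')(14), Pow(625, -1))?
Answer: Rational(192, 625) ≈ 0.30720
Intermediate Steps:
Function('l')(G) = Add(-4, Pow(G, 2)) (Function('l')(G) = Add(-4, Mul(G, G)) = Add(-4, Pow(G, 2)))
Mul(Function('l')(14), Pow(625, -1)) = Mul(Add(-4, Pow(14, 2)), Pow(625, -1)) = Mul(Add(-4, 196), Rational(1, 625)) = Mul(192, Rational(1, 625)) = Rational(192, 625)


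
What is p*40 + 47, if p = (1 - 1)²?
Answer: 47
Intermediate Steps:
p = 0 (p = 0² = 0)
p*40 + 47 = 0*40 + 47 = 0 + 47 = 47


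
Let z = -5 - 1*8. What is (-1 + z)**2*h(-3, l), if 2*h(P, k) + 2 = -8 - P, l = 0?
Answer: -686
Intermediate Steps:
h(P, k) = -5 - P/2 (h(P, k) = -1 + (-8 - P)/2 = -1 + (-4 - P/2) = -5 - P/2)
z = -13 (z = -5 - 8 = -13)
(-1 + z)**2*h(-3, l) = (-1 - 13)**2*(-5 - 1/2*(-3)) = (-14)**2*(-5 + 3/2) = 196*(-7/2) = -686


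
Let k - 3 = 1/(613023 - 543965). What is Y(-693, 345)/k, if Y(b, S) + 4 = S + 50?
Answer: 27001678/207175 ≈ 130.33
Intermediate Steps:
Y(b, S) = 46 + S (Y(b, S) = -4 + (S + 50) = -4 + (50 + S) = 46 + S)
k = 207175/69058 (k = 3 + 1/(613023 - 543965) = 3 + 1/69058 = 207175/69058 ≈ 3.0000)
Y(-693, 345)/k = (46 + 345)/(207175/69058) = 391*(69058/207175) = 27001678/207175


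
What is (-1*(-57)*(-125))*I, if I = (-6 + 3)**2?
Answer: -64125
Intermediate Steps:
I = 9 (I = (-3)**2 = 9)
(-1*(-57)*(-125))*I = (-1*(-57)*(-125))*9 = (57*(-125))*9 = -7125*9 = -64125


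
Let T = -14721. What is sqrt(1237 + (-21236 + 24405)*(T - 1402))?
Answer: 15*I*sqrt(227078) ≈ 7147.9*I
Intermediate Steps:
sqrt(1237 + (-21236 + 24405)*(T - 1402)) = sqrt(1237 + (-21236 + 24405)*(-14721 - 1402)) = sqrt(1237 + 3169*(-16123)) = sqrt(1237 - 51093787) = sqrt(-51092550) = 15*I*sqrt(227078)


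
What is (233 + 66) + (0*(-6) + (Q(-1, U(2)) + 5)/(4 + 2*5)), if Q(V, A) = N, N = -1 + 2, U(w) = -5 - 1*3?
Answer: 2096/7 ≈ 299.43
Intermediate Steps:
U(w) = -8 (U(w) = -5 - 3 = -8)
N = 1
Q(V, A) = 1
(233 + 66) + (0*(-6) + (Q(-1, U(2)) + 5)/(4 + 2*5)) = (233 + 66) + (0*(-6) + (1 + 5)/(4 + 2*5)) = 299 + (0 + 6/(4 + 10)) = 299 + (0 + 6/14) = 299 + (0 + 6*(1/14)) = 299 + (0 + 3/7) = 299 + 3/7 = 2096/7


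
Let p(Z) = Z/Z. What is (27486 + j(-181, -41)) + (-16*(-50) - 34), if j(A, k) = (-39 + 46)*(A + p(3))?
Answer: 26992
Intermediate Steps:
p(Z) = 1
j(A, k) = 7 + 7*A (j(A, k) = (-39 + 46)*(A + 1) = 7*(1 + A) = 7 + 7*A)
(27486 + j(-181, -41)) + (-16*(-50) - 34) = (27486 + (7 + 7*(-181))) + (-16*(-50) - 34) = (27486 + (7 - 1267)) + (800 - 34) = (27486 - 1260) + 766 = 26226 + 766 = 26992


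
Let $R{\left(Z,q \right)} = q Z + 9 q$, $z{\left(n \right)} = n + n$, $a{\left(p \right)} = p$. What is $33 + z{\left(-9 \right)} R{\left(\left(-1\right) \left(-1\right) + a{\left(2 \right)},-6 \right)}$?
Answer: $1329$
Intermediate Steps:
$z{\left(n \right)} = 2 n$
$R{\left(Z,q \right)} = 9 q + Z q$ ($R{\left(Z,q \right)} = Z q + 9 q = 9 q + Z q$)
$33 + z{\left(-9 \right)} R{\left(\left(-1\right) \left(-1\right) + a{\left(2 \right)},-6 \right)} = 33 + 2 \left(-9\right) \left(- 6 \left(9 + \left(\left(-1\right) \left(-1\right) + 2\right)\right)\right) = 33 - 18 \left(- 6 \left(9 + \left(1 + 2\right)\right)\right) = 33 - 18 \left(- 6 \left(9 + 3\right)\right) = 33 - 18 \left(\left(-6\right) 12\right) = 33 - -1296 = 33 + 1296 = 1329$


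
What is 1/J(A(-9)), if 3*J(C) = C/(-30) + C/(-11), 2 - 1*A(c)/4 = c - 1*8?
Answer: -495/1558 ≈ -0.31772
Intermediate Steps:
A(c) = 40 - 4*c (A(c) = 8 - 4*(c - 1*8) = 8 - 4*(c - 8) = 8 - 4*(-8 + c) = 8 + (32 - 4*c) = 40 - 4*c)
J(C) = -41*C/990 (J(C) = (C/(-30) + C/(-11))/3 = (C*(-1/30) + C*(-1/11))/3 = (-C/30 - C/11)/3 = (-41*C/330)/3 = -41*C/990)
1/J(A(-9)) = 1/(-41*(40 - 4*(-9))/990) = 1/(-41*(40 + 36)/990) = 1/(-41/990*76) = 1/(-1558/495) = -495/1558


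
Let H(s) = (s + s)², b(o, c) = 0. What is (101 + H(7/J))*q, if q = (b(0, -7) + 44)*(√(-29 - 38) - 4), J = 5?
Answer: -478896/25 + 119724*I*√67/25 ≈ -19156.0 + 39199.0*I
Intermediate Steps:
q = -176 + 44*I*√67 (q = (0 + 44)*(√(-29 - 38) - 4) = 44*(√(-67) - 4) = 44*(I*√67 - 4) = 44*(-4 + I*√67) = -176 + 44*I*√67 ≈ -176.0 + 360.16*I)
H(s) = 4*s² (H(s) = (2*s)² = 4*s²)
(101 + H(7/J))*q = (101 + 4*(7/5)²)*(-176 + 44*I*√67) = (101 + 4*(49/25))*(-176 + 44*I*√67) = (101 + 196/25)*(-176 + 44*I*√67) = 2721*(-176 + 44*I*√67)/25 = -478896/25 + 119724*I*√67/25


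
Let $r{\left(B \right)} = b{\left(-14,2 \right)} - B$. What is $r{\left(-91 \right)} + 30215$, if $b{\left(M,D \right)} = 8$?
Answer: $30314$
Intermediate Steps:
$r{\left(B \right)} = 8 - B$
$r{\left(-91 \right)} + 30215 = \left(8 - -91\right) + 30215 = \left(8 + 91\right) + 30215 = 99 + 30215 = 30314$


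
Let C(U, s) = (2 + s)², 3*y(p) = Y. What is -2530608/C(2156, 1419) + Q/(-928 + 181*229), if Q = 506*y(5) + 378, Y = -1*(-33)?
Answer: -90540398264/81821664561 ≈ -1.1066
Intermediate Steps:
Y = 33
y(p) = 11 (y(p) = (⅓)*33 = 11)
Q = 5944 (Q = 506*11 + 378 = 5566 + 378 = 5944)
-2530608/C(2156, 1419) + Q/(-928 + 181*229) = -2530608/(2 + 1419)² + 5944/(-928 + 181*229) = -2530608/(1421²) + 5944/(-928 + 41449) = -2530608/2019241 + 5944/40521 = -90540398264/81821664561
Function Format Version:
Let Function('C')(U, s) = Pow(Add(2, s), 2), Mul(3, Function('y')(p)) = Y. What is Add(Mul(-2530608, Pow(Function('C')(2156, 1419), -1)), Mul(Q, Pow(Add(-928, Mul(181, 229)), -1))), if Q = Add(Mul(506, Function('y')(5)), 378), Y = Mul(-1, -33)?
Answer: Rational(-90540398264, 81821664561) ≈ -1.1066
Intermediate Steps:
Y = 33
Function('y')(p) = 11 (Function('y')(p) = Mul(Rational(1, 3), 33) = 11)
Q = 5944 (Q = Add(Mul(506, 11), 378) = Add(5566, 378) = 5944)
Add(Mul(-2530608, Pow(Function('C')(2156, 1419), -1)), Mul(Q, Pow(Add(-928, Mul(181, 229)), -1))) = Add(Mul(-2530608, Pow(Pow(Add(2, 1419), 2), -1)), Mul(5944, Pow(Add(-928, Mul(181, 229)), -1))) = Add(Mul(-2530608, Pow(Pow(1421, 2), -1)), Mul(5944, Pow(Add(-928, 41449), -1))) = Add(Mul(-2530608, Pow(2019241, -1)), Mul(5944, Pow(40521, -1))) = Add(Mul(-2530608, Rational(1, 2019241)), Mul(5944, Rational(1, 40521))) = Add(Rational(-2530608, 2019241), Rational(5944, 40521)) = Rational(-90540398264, 81821664561)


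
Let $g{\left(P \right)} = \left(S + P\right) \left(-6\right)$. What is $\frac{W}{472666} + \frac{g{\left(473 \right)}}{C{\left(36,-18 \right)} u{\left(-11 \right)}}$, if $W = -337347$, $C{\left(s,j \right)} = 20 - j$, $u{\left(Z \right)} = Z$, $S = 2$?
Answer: $\frac{31739133}{5199326} \approx 6.1045$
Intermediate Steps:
$g{\left(P \right)} = -12 - 6 P$ ($g{\left(P \right)} = \left(2 + P\right) \left(-6\right) = -12 - 6 P$)
$\frac{W}{472666} + \frac{g{\left(473 \right)}}{C{\left(36,-18 \right)} u{\left(-11 \right)}} = - \frac{337347}{472666} + \frac{-12 - 2838}{\left(20 - -18\right) \left(-11\right)} = \left(-337347\right) \frac{1}{472666} + \frac{-12 - 2838}{\left(20 + 18\right) \left(-11\right)} = - \frac{337347}{472666} - \frac{2850}{38 \left(-11\right)} = - \frac{337347}{472666} - \frac{2850}{-418} = - \frac{337347}{472666} - - \frac{75}{11} = - \frac{337347}{472666} + \frac{75}{11} = \frac{31739133}{5199326}$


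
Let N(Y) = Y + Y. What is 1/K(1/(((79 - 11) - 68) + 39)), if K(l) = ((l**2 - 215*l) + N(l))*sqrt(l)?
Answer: -1521*sqrt(39)/8306 ≈ -1.1436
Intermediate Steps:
N(Y) = 2*Y
K(l) = sqrt(l)*(l**2 - 213*l) (K(l) = ((l**2 - 215*l) + 2*l)*sqrt(l) = (l**2 - 213*l)*sqrt(l) = sqrt(l)*(l**2 - 213*l))
1/K(1/(((79 - 11) - 68) + 39)) = 1/((1/(((79 - 11) - 68) + 39))**(3/2)*(-213 + 1/(((79 - 11) - 68) + 39))) = 1/((1/((68 - 68) + 39))**(3/2)*(-213 + 1/((68 - 68) + 39))) = 1/((1/(0 + 39))**(3/2)*(-213 + 1/(0 + 39))) = 1/((1/39)**(3/2)*(-213 + 1/39)) = 1/((sqrt(39)/1521)*(-8306/39)) = 1/(-8306*sqrt(39)/59319) = -1521*sqrt(39)/8306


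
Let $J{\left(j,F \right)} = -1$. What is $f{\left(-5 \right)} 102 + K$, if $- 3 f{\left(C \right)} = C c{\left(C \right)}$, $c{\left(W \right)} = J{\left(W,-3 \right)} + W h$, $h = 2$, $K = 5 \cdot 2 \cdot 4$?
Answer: $-1830$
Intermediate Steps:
$K = 40$ ($K = 10 \cdot 4 = 40$)
$c{\left(W \right)} = -1 + 2 W$ ($c{\left(W \right)} = -1 + W 2 = -1 + 2 W$)
$f{\left(C \right)} = - \frac{C \left(-1 + 2 C\right)}{3}$
$f{\left(-5 \right)} 102 + K = \frac{1}{3} \left(-5\right) \left(1 - -10\right) 102 + 40 = \frac{1}{3} \left(-5\right) \left(1 + 10\right) 102 + 40 = \frac{1}{3} \left(-5\right) 11 \cdot 102 + 40 = \left(- \frac{55}{3}\right) 102 + 40 = -1870 + 40 = -1830$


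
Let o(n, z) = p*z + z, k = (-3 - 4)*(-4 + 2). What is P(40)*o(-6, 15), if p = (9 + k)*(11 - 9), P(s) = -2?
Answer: -1410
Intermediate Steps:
k = 14 (k = -7*(-2) = 14)
p = 46 (p = (9 + 14)*(11 - 9) = 23*2 = 46)
o(n, z) = 47*z (o(n, z) = 46*z + z = 47*z)
P(40)*o(-6, 15) = -94*15 = -2*705 = -1410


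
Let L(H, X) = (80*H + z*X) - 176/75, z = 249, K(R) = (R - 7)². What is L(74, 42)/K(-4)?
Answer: 1228174/9075 ≈ 135.34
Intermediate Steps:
K(R) = (-7 + R)²
L(H, X) = -176/75 + 80*H + 249*X (L(H, X) = (80*H + 249*X) - 176/75 = -176/75 + 80*H + 249*X)
L(74, 42)/K(-4) = (-176/75 + 80*74 + 249*42)/((-7 - 4)²) = (-176/75 + 5920 + 10458)/((-11)²) = (1228174/75)/121 = (1228174/75)*(1/121) = 1228174/9075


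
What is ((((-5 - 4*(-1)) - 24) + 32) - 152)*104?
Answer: -15080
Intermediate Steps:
((((-5 - 4*(-1)) - 24) + 32) - 152)*104 = ((((-5 + 4) - 24) + 32) - 152)*104 = (((-1 - 24) + 32) - 152)*104 = ((-25 + 32) - 152)*104 = (7 - 152)*104 = -145*104 = -15080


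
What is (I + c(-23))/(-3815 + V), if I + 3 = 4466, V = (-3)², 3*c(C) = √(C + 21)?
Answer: -4463/3806 - I*√2/11418 ≈ -1.1726 - 0.00012386*I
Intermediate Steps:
c(C) = √(21 + C)/3 (c(C) = √(C + 21)/3 = √(21 + C)/3)
V = 9
I = 4463 (I = -3 + 4466 = 4463)
(I + c(-23))/(-3815 + V) = (4463 + √(21 - 23)/3)/(-3815 + 9) = (4463 + √(-2)/3)/(-3806) = (4463 + (I*√2)/3)*(-1/3806) = (4463 + I*√2/3)*(-1/3806) = -4463/3806 - I*√2/11418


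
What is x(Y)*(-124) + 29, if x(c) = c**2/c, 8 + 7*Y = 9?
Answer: 79/7 ≈ 11.286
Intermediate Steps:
Y = 1/7 (Y = -8/7 + (1/7)*9 = -8/7 + 9/7 = 1/7 ≈ 0.14286)
x(c) = c
x(Y)*(-124) + 29 = (1/7)*(-124) + 29 = -124/7 + 29 = 79/7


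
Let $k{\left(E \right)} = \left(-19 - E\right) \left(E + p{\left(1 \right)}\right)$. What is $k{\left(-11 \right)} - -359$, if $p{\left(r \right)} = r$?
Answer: $439$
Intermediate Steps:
$k{\left(E \right)} = \left(1 + E\right) \left(-19 - E\right)$ ($k{\left(E \right)} = \left(-19 - E\right) \left(E + 1\right) = \left(-19 - E\right) \left(1 + E\right) = \left(1 + E\right) \left(-19 - E\right)$)
$k{\left(-11 \right)} - -359 = \left(-19 - \left(-11\right)^{2} - -220\right) - -359 = \left(-19 - 121 + 220\right) + 359 = 80 + 359 = 439$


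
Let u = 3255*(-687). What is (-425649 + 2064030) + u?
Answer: -597804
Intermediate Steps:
u = -2236185
(-425649 + 2064030) + u = (-425649 + 2064030) - 2236185 = 1638381 - 2236185 = -597804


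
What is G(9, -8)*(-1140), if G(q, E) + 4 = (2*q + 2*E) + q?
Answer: -7980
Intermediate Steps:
G(q, E) = -4 + 2*E + 3*q (G(q, E) = -4 + ((2*q + 2*E) + q) = -4 + ((2*E + 2*q) + q) = -4 + (2*E + 3*q) = -4 + 2*E + 3*q)
G(9, -8)*(-1140) = (-4 + 2*(-8) + 3*9)*(-1140) = (-4 - 16 + 27)*(-1140) = 7*(-1140) = -7980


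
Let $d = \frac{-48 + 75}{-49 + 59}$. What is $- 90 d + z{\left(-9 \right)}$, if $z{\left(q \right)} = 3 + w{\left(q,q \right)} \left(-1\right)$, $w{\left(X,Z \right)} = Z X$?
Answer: $-321$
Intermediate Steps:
$w{\left(X,Z \right)} = X Z$
$z{\left(q \right)} = 3 - q^{2}$ ($z{\left(q \right)} = 3 + q q \left(-1\right) = 3 + q^{2} \left(-1\right) = 3 - q^{2}$)
$d = \frac{27}{10} \approx 2.7$
$- 90 d + z{\left(-9 \right)} = \left(-90\right) \frac{27}{10} + \left(3 - \left(-9\right)^{2}\right) = -243 + \left(3 - 81\right) = -243 - 78 = -321$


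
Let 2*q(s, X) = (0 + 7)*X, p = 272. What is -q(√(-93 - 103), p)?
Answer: -952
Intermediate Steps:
q(s, X) = 7*X/2 (q(s, X) = ((0 + 7)*X)/2 = (7*X)/2 = 7*X/2)
-q(√(-93 - 103), p) = -7*272/2 = -1*952 = -952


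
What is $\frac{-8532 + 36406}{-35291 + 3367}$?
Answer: $- \frac{13937}{15962} \approx -0.87314$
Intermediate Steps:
$\frac{-8532 + 36406}{-35291 + 3367} = \frac{27874}{-31924} = 27874 \left(- \frac{1}{31924}\right) = - \frac{13937}{15962}$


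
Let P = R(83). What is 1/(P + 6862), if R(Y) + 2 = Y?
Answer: 1/6943 ≈ 0.00014403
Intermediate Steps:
R(Y) = -2 + Y
P = 81 (P = -2 + 83 = 81)
1/(P + 6862) = 1/(81 + 6862) = 1/6943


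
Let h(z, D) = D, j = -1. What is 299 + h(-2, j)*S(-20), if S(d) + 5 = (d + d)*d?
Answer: -496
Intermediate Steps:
S(d) = -5 + 2*d² (S(d) = -5 + (d + d)*d = -5 + (2*d)*d = -5 + 2*d²)
299 + h(-2, j)*S(-20) = 299 - (-5 + 2*(-20)²) = 299 - (-5 + 2*400) = 299 - (-5 + 800) = 299 - 1*795 = 299 - 795 = -496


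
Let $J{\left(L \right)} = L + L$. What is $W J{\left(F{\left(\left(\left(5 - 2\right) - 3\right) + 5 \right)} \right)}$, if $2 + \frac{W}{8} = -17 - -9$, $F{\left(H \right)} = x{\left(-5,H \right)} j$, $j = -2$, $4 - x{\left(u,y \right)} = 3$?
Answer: $320$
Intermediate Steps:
$x{\left(u,y \right)} = 1$ ($x{\left(u,y \right)} = 4 - 3 = 1$)
$F{\left(H \right)} = -2$ ($F{\left(H \right)} = 1 \left(-2\right) = -2$)
$W = -80$ ($W = -16 + 8 \left(-17 - -9\right) = -16 + 8 \left(-17 + 9\right) = -16 + 8 \left(-8\right) = -16 - 64 = -80$)
$J{\left(L \right)} = 2 L$
$W J{\left(F{\left(\left(\left(5 - 2\right) - 3\right) + 5 \right)} \right)} = - 80 \cdot 2 \left(-2\right) = \left(-80\right) \left(-4\right) = 320$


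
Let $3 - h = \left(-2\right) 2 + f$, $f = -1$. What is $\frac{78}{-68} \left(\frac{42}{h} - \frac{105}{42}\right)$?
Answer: $- \frac{429}{136} \approx -3.1544$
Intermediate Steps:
$h = 8$ ($h = 3 - \left(\left(-2\right) 2 - 1\right) = 3 - \left(-4 - 1\right) = 3 - -5 = 3 + 5 = 8$)
$\frac{78}{-68} \left(\frac{42}{h} - \frac{105}{42}\right) = \frac{78}{-68} \left(\frac{42}{8} - \frac{105}{42}\right) = 78 \left(- \frac{1}{68}\right) \left(42 \cdot \frac{1}{8} - \frac{5}{2}\right) = - \frac{39 \left(\frac{21}{4} - \frac{5}{2}\right)}{34} = \left(- \frac{39}{34}\right) \frac{11}{4} = - \frac{429}{136}$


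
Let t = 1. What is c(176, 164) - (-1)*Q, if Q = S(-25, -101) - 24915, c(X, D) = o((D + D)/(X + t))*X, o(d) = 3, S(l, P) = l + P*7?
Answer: -25119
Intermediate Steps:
S(l, P) = l + 7*P
c(X, D) = 3*X
Q = -25647 (Q = (-25 + 7*(-101)) - 24915 = (-25 - 707) - 24915 = -732 - 24915 = -25647)
c(176, 164) - (-1)*Q = 3*176 - (-1)*(-25647) = 528 - 1*25647 = 528 - 25647 = -25119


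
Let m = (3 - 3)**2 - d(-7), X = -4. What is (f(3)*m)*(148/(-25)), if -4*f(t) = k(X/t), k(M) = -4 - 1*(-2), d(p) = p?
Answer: -518/25 ≈ -20.720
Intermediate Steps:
k(M) = -2 (k(M) = -4 + 2 = -2)
f(t) = 1/2 (f(t) = -1/4*(-2) = 1/2)
m = 7 (m = (3 - 3)**2 - 1*(-7) = 0**2 + 7 = 0 + 7 = 7)
(f(3)*m)*(148/(-25)) = ((1/2)*7)*(148/(-25)) = 7*(148*(-1/25))/2 = (7/2)*(-148/25) = -518/25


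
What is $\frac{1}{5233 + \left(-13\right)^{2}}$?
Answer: $\frac{1}{5402} \approx 0.00018512$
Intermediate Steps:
$\frac{1}{5233 + \left(-13\right)^{2}} = \frac{1}{5233 + 169} = \frac{1}{5402}$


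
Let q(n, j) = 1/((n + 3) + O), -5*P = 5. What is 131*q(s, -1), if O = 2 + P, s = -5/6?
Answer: 786/19 ≈ 41.368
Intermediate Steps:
P = -1 (P = -⅕*5 = -1)
s = -⅚ (s = -5*⅙ = -⅚ ≈ -0.83333)
O = 1 (O = 2 - 1 = 1)
q(n, j) = 1/(4 + n) (q(n, j) = 1/((n + 3) + 1) = 1/((3 + n) + 1) = 1/(4 + n))
131*q(s, -1) = 131/(4 - ⅚) = 131/(19/6) = 131*(6/19) = 786/19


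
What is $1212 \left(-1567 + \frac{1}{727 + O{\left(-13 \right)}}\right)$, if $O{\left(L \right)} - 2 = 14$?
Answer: $- \frac{1411107360}{743} \approx -1.8992 \cdot 10^{6}$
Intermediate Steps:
$O{\left(L \right)} = 16$ ($O{\left(L \right)} = 2 + 14 = 16$)
$1212 \left(-1567 + \frac{1}{727 + O{\left(-13 \right)}}\right) = 1212 \left(-1567 + \frac{1}{727 + 16}\right) = 1212 \left(-1567 + \frac{1}{743}\right) = 1212 \left(- \frac{1164280}{743}\right) = - \frac{1411107360}{743}$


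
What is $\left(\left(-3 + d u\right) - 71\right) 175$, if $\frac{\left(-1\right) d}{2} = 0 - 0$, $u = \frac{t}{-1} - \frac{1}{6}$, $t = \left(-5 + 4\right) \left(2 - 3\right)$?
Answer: $-12950$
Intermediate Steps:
$t = 1$ ($t = \left(-1\right) \left(-1\right) = 1$)
$u = - \frac{7}{6}$ ($u = 1 \frac{1}{-1} - \frac{1}{6} = 1 \left(-1\right) - \frac{1}{6} = -1 - \frac{1}{6} = - \frac{7}{6} \approx -1.1667$)
$d = 0$ ($d = - 2 \left(0 - 0\right) = - 2 \left(0 + 0\right) = \left(-2\right) 0 = 0$)
$\left(\left(-3 + d u\right) - 71\right) 175 = \left(\left(-3 + 0 \left(- \frac{7}{6}\right)\right) - 71\right) 175 = \left(\left(-3 + 0\right) - 71\right) 175 = \left(-3 - 71\right) 175 = \left(-74\right) 175 = -12950$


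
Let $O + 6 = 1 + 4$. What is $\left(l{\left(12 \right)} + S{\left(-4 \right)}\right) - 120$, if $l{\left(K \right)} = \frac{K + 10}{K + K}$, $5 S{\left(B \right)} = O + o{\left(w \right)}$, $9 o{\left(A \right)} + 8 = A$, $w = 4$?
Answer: $- \frac{21487}{180} \approx -119.37$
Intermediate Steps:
$O = -1$ ($O = -6 + \left(1 + 4\right) = -6 + 5 = -1$)
$o{\left(A \right)} = - \frac{8}{9} + \frac{A}{9}$
$S{\left(B \right)} = - \frac{13}{45}$ ($S{\left(B \right)} = \frac{-1 + \left(- \frac{8}{9} + \frac{1}{9} \cdot 4\right)}{5} = \frac{-1 + \left(- \frac{8}{9} + \frac{4}{9}\right)}{5} = \frac{-1 - \frac{4}{9}}{5} = \frac{1}{5} \left(- \frac{13}{9}\right) = - \frac{13}{45}$)
$l{\left(K \right)} = \frac{10 + K}{2 K}$
$\left(l{\left(12 \right)} + S{\left(-4 \right)}\right) - 120 = \left(\frac{10 + 12}{2 \cdot 12} - \frac{13}{45}\right) - 120 = \left(\frac{1}{2} \cdot \frac{1}{12} \cdot 22 - \frac{13}{45}\right) - 120 = \left(\frac{11}{12} - \frac{13}{45}\right) - 120 = \frac{113}{180} - 120 = - \frac{21487}{180}$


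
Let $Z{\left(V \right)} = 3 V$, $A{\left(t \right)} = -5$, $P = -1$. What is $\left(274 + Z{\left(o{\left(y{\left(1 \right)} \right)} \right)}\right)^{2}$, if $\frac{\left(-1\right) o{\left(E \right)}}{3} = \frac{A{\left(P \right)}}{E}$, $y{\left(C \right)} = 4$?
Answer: $\frac{1301881}{16} \approx 81368.0$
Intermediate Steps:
$o{\left(E \right)} = \frac{15}{E}$ ($o{\left(E \right)} = - 3 \left(- \frac{5}{E}\right) = \frac{15}{E}$)
$\left(274 + Z{\left(o{\left(y{\left(1 \right)} \right)} \right)}\right)^{2} = \left(274 + 3 \cdot \frac{15}{4}\right)^{2} = \left(274 + \frac{45}{4}\right)^{2} = \left(\frac{1141}{4}\right)^{2} = \frac{1301881}{16}$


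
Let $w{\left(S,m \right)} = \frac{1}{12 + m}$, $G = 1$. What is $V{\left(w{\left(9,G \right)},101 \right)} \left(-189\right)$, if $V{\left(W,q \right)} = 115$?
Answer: $-21735$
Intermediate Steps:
$V{\left(w{\left(9,G \right)},101 \right)} \left(-189\right) = 115 \left(-189\right) = -21735$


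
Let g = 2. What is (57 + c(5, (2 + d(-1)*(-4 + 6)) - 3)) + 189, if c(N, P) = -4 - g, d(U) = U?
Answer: 240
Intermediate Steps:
c(N, P) = -6 (c(N, P) = -4 - 1*2 = -4 - 2 = -6)
(57 + c(5, (2 + d(-1)*(-4 + 6)) - 3)) + 189 = (57 - 6) + 189 = 51 + 189 = 240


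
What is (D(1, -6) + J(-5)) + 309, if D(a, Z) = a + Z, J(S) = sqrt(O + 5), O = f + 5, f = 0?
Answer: 304 + sqrt(10) ≈ 307.16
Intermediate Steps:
O = 5 (O = 0 + 5 = 5)
J(S) = sqrt(10) (J(S) = sqrt(5 + 5) = sqrt(10))
D(a, Z) = Z + a
(D(1, -6) + J(-5)) + 309 = ((-6 + 1) + sqrt(10)) + 309 = (-5 + sqrt(10)) + 309 = 304 + sqrt(10)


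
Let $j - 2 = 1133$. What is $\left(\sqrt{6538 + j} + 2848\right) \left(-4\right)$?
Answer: $-11392 - 4 \sqrt{7673} \approx -11742.0$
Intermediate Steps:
$j = 1135$ ($j = 2 + 1133 = 1135$)
$\left(\sqrt{6538 + j} + 2848\right) \left(-4\right) = \left(\sqrt{6538 + 1135} + 2848\right) \left(-4\right) = \left(\sqrt{7673} + 2848\right) \left(-4\right) = \left(2848 + \sqrt{7673}\right) \left(-4\right) = -11392 - 4 \sqrt{7673}$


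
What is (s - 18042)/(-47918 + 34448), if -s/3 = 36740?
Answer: 21377/2245 ≈ 9.5220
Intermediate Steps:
s = -110220 (s = -3*36740 = -110220)
(s - 18042)/(-47918 + 34448) = (-110220 - 18042)/(-47918 + 34448) = -128262/(-13470) = -128262*(-1/13470) = 21377/2245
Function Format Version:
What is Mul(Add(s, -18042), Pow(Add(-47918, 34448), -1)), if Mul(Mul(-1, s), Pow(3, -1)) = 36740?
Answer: Rational(21377, 2245) ≈ 9.5220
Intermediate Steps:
s = -110220 (s = Mul(-3, 36740) = -110220)
Mul(Add(s, -18042), Pow(Add(-47918, 34448), -1)) = Mul(Add(-110220, -18042), Pow(Add(-47918, 34448), -1)) = Mul(-128262, Pow(-13470, -1)) = Mul(-128262, Rational(-1, 13470)) = Rational(21377, 2245)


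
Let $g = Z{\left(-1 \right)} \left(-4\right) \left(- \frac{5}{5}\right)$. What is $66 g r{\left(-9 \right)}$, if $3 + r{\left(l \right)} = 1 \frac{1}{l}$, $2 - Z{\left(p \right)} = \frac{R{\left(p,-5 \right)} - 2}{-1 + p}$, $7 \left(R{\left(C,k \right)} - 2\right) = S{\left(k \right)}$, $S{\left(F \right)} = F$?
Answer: $- \frac{4048}{3} \approx -1349.3$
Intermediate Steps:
$R{\left(C,k \right)} = 2 + \frac{k}{7}$
$Z{\left(p \right)} = 2 + \frac{5}{7 \left(-1 + p\right)}$ ($Z{\left(p \right)} = 2 - \frac{\left(2 + \frac{1}{7} \left(-5\right)\right) - 2}{-1 + p} = 2 - \frac{\left(2 - \frac{5}{7}\right) - 2}{-1 + p} = 2 - \frac{\frac{9}{7} - 2}{-1 + p} = 2 - - \frac{5}{7 \left(-1 + p\right)} = 2 + \frac{5}{7 \left(-1 + p\right)}$)
$r{\left(l \right)} = -3 + \frac{1}{l}$ ($r{\left(l \right)} = -3 + 1 \frac{1}{l} = -3 + \frac{1}{l}$)
$g = \frac{46}{7}$ ($g = \frac{-9 + 14 \left(-1\right)}{7 \left(-1 - 1\right)} \left(-4\right) \left(- \frac{5}{5}\right) = \frac{-9 - 14}{7 \left(-2\right)} \left(-4\right) \left(\left(-5\right) \frac{1}{5}\right) = \frac{1}{7} \left(- \frac{1}{2}\right) \left(-23\right) \left(-4\right) \left(-1\right) = \frac{23}{14} \left(-4\right) \left(-1\right) = \left(- \frac{46}{7}\right) \left(-1\right) = \frac{46}{7} \approx 6.5714$)
$66 g r{\left(-9 \right)} = 66 \cdot \frac{46}{7} \left(-3 + \frac{1}{-9}\right) = \frac{3036 \left(-3 - \frac{1}{9}\right)}{7} = \frac{3036}{7} \left(- \frac{28}{9}\right) = - \frac{4048}{3}$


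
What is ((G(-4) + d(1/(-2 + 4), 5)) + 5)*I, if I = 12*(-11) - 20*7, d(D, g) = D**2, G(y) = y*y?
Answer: -5780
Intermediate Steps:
G(y) = y**2
I = -272 (I = -132 - 1*140 = -132 - 140 = -272)
((G(-4) + d(1/(-2 + 4), 5)) + 5)*I = (((-4)**2 + (1/(-2 + 4))**2) + 5)*(-272) = ((16 + (1/2)**2) + 5)*(-272) = ((16 + 1/4) + 5)*(-272) = (65/4 + 5)*(-272) = (85/4)*(-272) = -5780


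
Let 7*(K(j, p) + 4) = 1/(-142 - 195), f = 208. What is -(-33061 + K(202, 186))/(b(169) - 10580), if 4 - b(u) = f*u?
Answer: -4875021/6742022 ≈ -0.72308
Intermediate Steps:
b(u) = 4 - 208*u
K(j, p) = -9437/2359 (K(j, p) = -4 + 1/(7*(-142 - 195)) = -4 + (1/7)/(-337) = -4 + (1/7)*(-1/337) = -4 - 1/2359 = -9437/2359)
-(-33061 + K(202, 186))/(b(169) - 10580) = -(-33061 - 9437/2359)/((4 - 208*169) - 10580) = -(-78000336)/(2359*((4 - 35152) - 10580)) = -(-78000336)/(2359*(-35148 - 10580)) = -(-78000336)/(2359*(-45728)) = -(-78000336)*(-1)/(2359*45728) = -1*4875021/6742022 = -4875021/6742022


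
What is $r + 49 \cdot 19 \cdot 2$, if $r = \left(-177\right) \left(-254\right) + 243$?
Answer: $47063$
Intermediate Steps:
$r = 45201$ ($r = 44958 + 243 = 45201$)
$r + 49 \cdot 19 \cdot 2 = 45201 + 49 \cdot 19 \cdot 2 = 45201 + 931 \cdot 2 = 45201 + 1862 = 47063$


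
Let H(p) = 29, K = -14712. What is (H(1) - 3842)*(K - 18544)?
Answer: 126805128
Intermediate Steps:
(H(1) - 3842)*(K - 18544) = (29 - 3842)*(-14712 - 18544) = -3813*(-33256) = 126805128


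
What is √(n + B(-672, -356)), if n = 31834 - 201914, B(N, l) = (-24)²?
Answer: 4*I*√10594 ≈ 411.71*I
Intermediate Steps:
B(N, l) = 576
n = -170080
√(n + B(-672, -356)) = √(-170080 + 576) = √(-169504) = 4*I*√10594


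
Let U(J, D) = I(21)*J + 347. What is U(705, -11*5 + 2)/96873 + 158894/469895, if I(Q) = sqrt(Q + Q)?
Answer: 15555592027/45520138335 + 235*sqrt(42)/32291 ≈ 0.38889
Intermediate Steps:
I(Q) = sqrt(2)*sqrt(Q) (I(Q) = sqrt(2*Q) = sqrt(2)*sqrt(Q))
U(J, D) = 347 + J*sqrt(42) (U(J, D) = (sqrt(2)*sqrt(21))*J + 347 = sqrt(42)*J + 347 = J*sqrt(42) + 347 = 347 + J*sqrt(42))
U(705, -11*5 + 2)/96873 + 158894/469895 = (347 + 705*sqrt(42))/96873 + 158894/469895 = (347 + 705*sqrt(42))*(1/96873) + 158894*(1/469895) = (347/96873 + 235*sqrt(42)/32291) + 158894/469895 = 15555592027/45520138335 + 235*sqrt(42)/32291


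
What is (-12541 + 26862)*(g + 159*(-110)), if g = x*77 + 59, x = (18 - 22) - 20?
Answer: -276094559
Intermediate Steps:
x = -24 (x = -4 - 20 = -24)
g = -1789 (g = -24*77 + 59 = -1848 + 59 = -1789)
(-12541 + 26862)*(g + 159*(-110)) = (-12541 + 26862)*(-1789 + 159*(-110)) = 14321*(-1789 - 17490) = 14321*(-19279) = -276094559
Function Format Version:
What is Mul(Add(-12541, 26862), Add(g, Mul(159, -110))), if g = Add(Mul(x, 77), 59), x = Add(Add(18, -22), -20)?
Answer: -276094559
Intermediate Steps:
x = -24 (x = Add(-4, -20) = -24)
g = -1789 (g = Add(Mul(-24, 77), 59) = Add(-1848, 59) = -1789)
Mul(Add(-12541, 26862), Add(g, Mul(159, -110))) = Mul(Add(-12541, 26862), Add(-1789, Mul(159, -110))) = Mul(14321, Add(-1789, -17490)) = Mul(14321, -19279) = -276094559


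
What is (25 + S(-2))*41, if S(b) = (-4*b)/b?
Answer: 861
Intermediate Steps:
S(b) = -4
(25 + S(-2))*41 = (25 - 4)*41 = 21*41 = 861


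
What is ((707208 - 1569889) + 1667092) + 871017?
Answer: 1675428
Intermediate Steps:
((707208 - 1569889) + 1667092) + 871017 = (-862681 + 1667092) + 871017 = 804411 + 871017 = 1675428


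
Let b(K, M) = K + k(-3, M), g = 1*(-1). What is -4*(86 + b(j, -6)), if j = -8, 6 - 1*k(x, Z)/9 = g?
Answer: -564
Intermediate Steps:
g = -1
k(x, Z) = 63 (k(x, Z) = 54 - 9*(-1) = 54 + 9 = 63)
b(K, M) = 63 + K (b(K, M) = K + 63 = 63 + K)
-4*(86 + b(j, -6)) = -4*(86 + (63 - 8)) = -4*(86 + 55) = -4*141 = -564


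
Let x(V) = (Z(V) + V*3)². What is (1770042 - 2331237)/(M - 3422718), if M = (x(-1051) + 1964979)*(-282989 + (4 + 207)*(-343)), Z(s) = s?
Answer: 187065/2326271273036 ≈ 8.0414e-8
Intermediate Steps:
x(V) = 16*V² (x(V) = (V + V*3)² = (V + 3*V)² = (4*V)² = 16*V²)
M = -6978810396390 (M = (16*(-1051)² + 1964979)*(-282989 + (4 + 207)*(-343)) = (16*1104601 + 1964979)*(-282989 + 211*(-343)) = (17673616 + 1964979)*(-282989 - 72373) = 19638595*(-355362) = -6978810396390)
(1770042 - 2331237)/(M - 3422718) = (1770042 - 2331237)/(-6978810396390 - 3422718) = -561195/(-6978813819108) = -561195*(-1/6978813819108) = 187065/2326271273036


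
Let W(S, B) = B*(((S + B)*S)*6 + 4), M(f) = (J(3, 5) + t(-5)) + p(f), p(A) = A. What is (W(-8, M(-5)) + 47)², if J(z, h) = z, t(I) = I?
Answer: 25210441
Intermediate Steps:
M(f) = -2 + f (M(f) = (3 - 5) + f = -2 + f)
W(S, B) = B*(4 + 6*S*(B + S)) (W(S, B) = B*(((B + S)*S)*6 + 4) = B*((S*(B + S))*6 + 4) = B*(6*S*(B + S) + 4) = B*(4 + 6*S*(B + S)))
(W(-8, M(-5)) + 47)² = (2*(-2 - 5)*(2 + 3*(-8)² + 3*(-2 - 5)*(-8)) + 47)² = (2*(-7)*(2 + 3*64 + 3*(-7)*(-8)) + 47)² = (2*(-7)*(2 + 192 + 168) + 47)² = (2*(-7)*362 + 47)² = (-5068 + 47)² = (-5021)² = 25210441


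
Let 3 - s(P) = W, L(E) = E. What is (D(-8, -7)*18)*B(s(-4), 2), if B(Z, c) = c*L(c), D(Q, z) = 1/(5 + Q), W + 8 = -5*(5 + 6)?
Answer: -24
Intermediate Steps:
W = -63 (W = -8 - 5*(5 + 6) = -8 - 5*11 = -8 - 55 = -63)
s(P) = 66 (s(P) = 3 - 1*(-63) = 3 + 63 = 66)
B(Z, c) = c**2 (B(Z, c) = c*c = c**2)
(D(-8, -7)*18)*B(s(-4), 2) = (18/(5 - 8))*2**2 = (18/(-3))*4 = -1/3*18*4 = -6*4 = -24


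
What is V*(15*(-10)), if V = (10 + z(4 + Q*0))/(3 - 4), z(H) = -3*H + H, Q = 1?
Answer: 300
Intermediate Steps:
z(H) = -2*H
V = -2 (V = (10 - 2*(4 + 1*0))/(3 - 4) = (10 - 2*(4 + 0))/(-1) = (10 - 2*4)*(-1) = (10 - 8)*(-1) = 2*(-1) = -2)
V*(15*(-10)) = -30*(-10) = -2*(-150) = 300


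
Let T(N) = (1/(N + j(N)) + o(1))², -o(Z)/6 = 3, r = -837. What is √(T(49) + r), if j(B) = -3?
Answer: 7*I*√22187/46 ≈ 22.667*I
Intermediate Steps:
o(Z) = -18 (o(Z) = -6*3 = -18)
T(N) = (-18 + 1/(-3 + N))² (T(N) = (1/(N - 3) - 18)² = (1/(-3 + N) - 18)² = (-18 + 1/(-3 + N))²)
√(T(49) + r) = √((55 - 18*49)²/(-3 + 49)² - 837) = √((55 - 882)²/46² - 837) = √((1/2116)*(-827)² - 837) = √((1/2116)*683929 - 837) = √(683929/2116 - 837) = √(-1087163/2116) = 7*I*√22187/46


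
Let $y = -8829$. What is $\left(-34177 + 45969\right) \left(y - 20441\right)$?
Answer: $-345151840$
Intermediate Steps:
$\left(-34177 + 45969\right) \left(y - 20441\right) = \left(-34177 + 45969\right) \left(-8829 - 20441\right) = 11792 \left(-29270\right) = -345151840$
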